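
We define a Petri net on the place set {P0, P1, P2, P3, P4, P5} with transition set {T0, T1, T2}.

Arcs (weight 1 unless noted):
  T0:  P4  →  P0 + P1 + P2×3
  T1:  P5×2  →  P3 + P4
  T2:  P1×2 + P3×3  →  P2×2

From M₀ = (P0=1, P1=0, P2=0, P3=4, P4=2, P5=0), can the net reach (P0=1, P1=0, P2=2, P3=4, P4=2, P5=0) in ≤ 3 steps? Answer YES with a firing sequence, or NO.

depth 0: 1 marking
depth 1: 2 markings reached so far
depth 2: 3 markings reached so far
depth 3: 4 markings reached so far
target is not among the 4 markings reachable within 3 steps

NO — not reachable within 3 firings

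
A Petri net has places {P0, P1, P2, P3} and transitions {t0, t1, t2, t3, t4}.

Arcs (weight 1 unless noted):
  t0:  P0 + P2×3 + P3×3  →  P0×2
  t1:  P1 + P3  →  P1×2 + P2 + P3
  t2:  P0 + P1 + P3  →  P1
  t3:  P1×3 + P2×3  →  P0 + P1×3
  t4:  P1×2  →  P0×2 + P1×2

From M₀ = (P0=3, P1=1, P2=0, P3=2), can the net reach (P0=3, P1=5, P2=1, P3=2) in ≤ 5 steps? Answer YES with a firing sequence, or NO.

NO — not reachable within 5 firings

depth 0: 1 marking
depth 1: 3 markings reached so far
depth 2: 7 markings reached so far
depth 3: 13 markings reached so far
depth 4: 23 markings reached so far
depth 5: 38 markings reached so far
target is not among the 38 markings reachable within 5 steps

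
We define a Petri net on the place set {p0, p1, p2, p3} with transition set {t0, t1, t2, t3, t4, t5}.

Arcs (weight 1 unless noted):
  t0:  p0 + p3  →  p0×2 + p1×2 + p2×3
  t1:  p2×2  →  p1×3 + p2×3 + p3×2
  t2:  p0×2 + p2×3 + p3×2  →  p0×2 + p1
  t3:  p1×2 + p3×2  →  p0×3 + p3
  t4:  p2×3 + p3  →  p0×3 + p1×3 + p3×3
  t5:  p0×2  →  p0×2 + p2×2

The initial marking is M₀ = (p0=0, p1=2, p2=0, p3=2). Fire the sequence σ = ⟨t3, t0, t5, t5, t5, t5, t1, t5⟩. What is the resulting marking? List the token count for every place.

step 1: fire t3:  (p0=0, p1=2, p2=0, p3=2) → (p0=3, p1=0, p2=0, p3=1)
step 2: fire t0:  (p0=3, p1=0, p2=0, p3=1) → (p0=4, p1=2, p2=3, p3=0)
step 3: fire t5:  (p0=4, p1=2, p2=3, p3=0) → (p0=4, p1=2, p2=5, p3=0)
step 4: fire t5:  (p0=4, p1=2, p2=5, p3=0) → (p0=4, p1=2, p2=7, p3=0)
step 5: fire t5:  (p0=4, p1=2, p2=7, p3=0) → (p0=4, p1=2, p2=9, p3=0)
step 6: fire t5:  (p0=4, p1=2, p2=9, p3=0) → (p0=4, p1=2, p2=11, p3=0)
step 7: fire t1:  (p0=4, p1=2, p2=11, p3=0) → (p0=4, p1=5, p2=12, p3=2)
step 8: fire t5:  (p0=4, p1=5, p2=12, p3=2) → (p0=4, p1=5, p2=14, p3=2)

(p0=4, p1=5, p2=14, p3=2)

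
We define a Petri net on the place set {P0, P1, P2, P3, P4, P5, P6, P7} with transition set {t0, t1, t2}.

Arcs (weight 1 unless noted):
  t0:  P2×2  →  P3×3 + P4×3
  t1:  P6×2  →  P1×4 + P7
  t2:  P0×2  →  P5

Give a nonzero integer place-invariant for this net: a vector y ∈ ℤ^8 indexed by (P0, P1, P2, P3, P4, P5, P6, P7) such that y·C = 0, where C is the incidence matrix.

y = (P0:0, P1:0, P2:3, P3:2, P4:0, P5:0, P6:0, P7:0)

Incidence matrix C (rows=places, cols=transitions):
       t0   t1   t2
   P0   0    0   -2
   P1   0    4    0
   P2  -2    0    0
   P3   3    0    0
   P4   3    0    0
   P5   0    0    1
   P6   0   -2    0
   P7   0    1    0

Candidate y = [0, 0, 3, 2, 0, 0, 0, 0]; check y·C column-wise:
  col t0: 3·-2 + 2·3 + 0·3 = 0
  col t1: 0·4 + 3·0 + 2·0 + 0·-2 + 0·1 = 0
  col t2: 0·-2 + 3·0 + 2·0 + 0·1 = 0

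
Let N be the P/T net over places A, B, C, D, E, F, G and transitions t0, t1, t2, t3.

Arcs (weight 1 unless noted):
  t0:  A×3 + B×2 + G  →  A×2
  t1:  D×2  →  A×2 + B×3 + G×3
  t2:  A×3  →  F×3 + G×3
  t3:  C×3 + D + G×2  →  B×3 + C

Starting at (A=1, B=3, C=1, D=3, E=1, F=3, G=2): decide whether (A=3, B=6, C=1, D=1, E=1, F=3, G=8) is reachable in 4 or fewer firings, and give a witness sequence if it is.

NO — not reachable within 4 firings

depth 0: 1 marking
depth 1: 2 markings reached so far
depth 2: 4 markings reached so far
depth 3: 4 markings reached so far
(frontier empty at depth 3; search complete)
target is not among the 4 markings reachable within 4 steps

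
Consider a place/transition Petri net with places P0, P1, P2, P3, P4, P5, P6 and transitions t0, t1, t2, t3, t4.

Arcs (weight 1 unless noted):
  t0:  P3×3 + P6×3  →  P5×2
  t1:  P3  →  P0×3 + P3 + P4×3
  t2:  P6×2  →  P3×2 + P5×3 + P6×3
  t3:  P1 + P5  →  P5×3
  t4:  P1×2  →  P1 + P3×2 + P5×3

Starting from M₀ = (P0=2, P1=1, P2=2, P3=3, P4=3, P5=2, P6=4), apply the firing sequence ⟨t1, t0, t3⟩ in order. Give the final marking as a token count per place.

(P0=5, P1=0, P2=2, P3=0, P4=6, P5=6, P6=1)

step 1: fire t1:  (P0=2, P1=1, P2=2, P3=3, P4=3, P5=2, P6=4) → (P0=5, P1=1, P2=2, P3=3, P4=6, P5=2, P6=4)
step 2: fire t0:  (P0=5, P1=1, P2=2, P3=3, P4=6, P5=2, P6=4) → (P0=5, P1=1, P2=2, P3=0, P4=6, P5=4, P6=1)
step 3: fire t3:  (P0=5, P1=1, P2=2, P3=0, P4=6, P5=4, P6=1) → (P0=5, P1=0, P2=2, P3=0, P4=6, P5=6, P6=1)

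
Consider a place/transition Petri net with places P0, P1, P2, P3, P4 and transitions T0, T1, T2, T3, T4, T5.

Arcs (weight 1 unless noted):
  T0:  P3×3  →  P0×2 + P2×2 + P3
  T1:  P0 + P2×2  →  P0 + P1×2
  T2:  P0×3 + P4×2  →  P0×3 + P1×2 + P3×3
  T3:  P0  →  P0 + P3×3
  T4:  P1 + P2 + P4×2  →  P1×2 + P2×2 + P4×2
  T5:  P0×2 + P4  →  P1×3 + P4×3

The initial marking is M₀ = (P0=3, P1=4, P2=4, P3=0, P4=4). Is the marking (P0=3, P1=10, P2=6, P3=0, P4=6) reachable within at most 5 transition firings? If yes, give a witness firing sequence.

NO — not reachable within 5 firings

depth 0: 1 marking
depth 1: 6 markings reached so far
depth 2: 22 markings reached so far
depth 3: 58 markings reached so far
depth 4: 127 markings reached so far
depth 5: 246 markings reached so far
target is not among the 246 markings reachable within 5 steps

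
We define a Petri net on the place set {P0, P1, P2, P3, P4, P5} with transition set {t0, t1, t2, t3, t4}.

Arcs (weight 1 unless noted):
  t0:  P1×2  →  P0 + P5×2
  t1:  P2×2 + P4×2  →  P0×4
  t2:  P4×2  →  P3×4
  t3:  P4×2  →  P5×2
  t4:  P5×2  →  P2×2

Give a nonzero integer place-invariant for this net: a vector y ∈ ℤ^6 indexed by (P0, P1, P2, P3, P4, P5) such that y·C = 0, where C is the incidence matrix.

y = (P0:2, P1:3, P2:2, P3:1, P4:2, P5:2)

Incidence matrix C (rows=places, cols=transitions):
       t0   t1   t2   t3   t4
   P0   1    4    0    0    0
   P1  -2    0    0    0    0
   P2   0   -2    0    0    2
   P3   0    0    4    0    0
   P4   0   -2   -2   -2    0
   P5   2    0    0    2   -2

Candidate y = [2, 3, 2, 1, 2, 2]; check y·C column-wise:
  col t0: 2·1 + 3·-2 + 2·0 + 1·0 + 2·0 + 2·2 = 0
  col t1: 2·4 + 3·0 + 2·-2 + 1·0 + 2·-2 + 2·0 = 0
  col t2: 2·0 + 3·0 + 2·0 + 1·4 + 2·-2 + 2·0 = 0
  col t3: 2·0 + 3·0 + 2·0 + 1·0 + 2·-2 + 2·2 = 0
  col t4: 2·0 + 3·0 + 2·2 + 1·0 + 2·0 + 2·-2 = 0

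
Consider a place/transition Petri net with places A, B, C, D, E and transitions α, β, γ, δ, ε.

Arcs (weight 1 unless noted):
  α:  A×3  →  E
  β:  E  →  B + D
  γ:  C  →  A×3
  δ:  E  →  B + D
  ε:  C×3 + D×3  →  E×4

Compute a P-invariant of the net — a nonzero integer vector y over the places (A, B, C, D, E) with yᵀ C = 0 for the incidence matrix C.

y = (A:1, B:2, C:3, D:1, E:3)

Incidence matrix C (rows=places, cols=transitions):
        α    β    γ    δ    ε
    A  -3    0    3    0    0
    B   0    1    0    1    0
    C   0    0   -1    0   -3
    D   0    1    0    1   -3
    E   1   -1    0   -1    4

Candidate y = [1, 2, 3, 1, 3]; check y·C column-wise:
  col α: 1·-3 + 2·0 + 3·0 + 1·0 + 3·1 = 0
  col β: 1·0 + 2·1 + 3·0 + 1·1 + 3·-1 = 0
  col γ: 1·3 + 2·0 + 3·-1 + 1·0 + 3·0 = 0
  col δ: 1·0 + 2·1 + 3·0 + 1·1 + 3·-1 = 0
  col ε: 1·0 + 2·0 + 3·-3 + 1·-3 + 3·4 = 0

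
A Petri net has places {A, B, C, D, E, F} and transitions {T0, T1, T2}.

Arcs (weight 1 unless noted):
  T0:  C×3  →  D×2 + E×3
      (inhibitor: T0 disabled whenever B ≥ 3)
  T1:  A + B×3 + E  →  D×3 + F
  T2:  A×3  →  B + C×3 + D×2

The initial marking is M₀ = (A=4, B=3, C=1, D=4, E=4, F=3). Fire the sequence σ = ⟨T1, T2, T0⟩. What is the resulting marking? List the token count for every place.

(A=0, B=1, C=1, D=11, E=6, F=4)

step 1: fire T1:  (A=4, B=3, C=1, D=4, E=4, F=3) → (A=3, B=0, C=1, D=7, E=3, F=4)
step 2: fire T2:  (A=3, B=0, C=1, D=7, E=3, F=4) → (A=0, B=1, C=4, D=9, E=3, F=4)
step 3: fire T0:  (A=0, B=1, C=4, D=9, E=3, F=4) → (A=0, B=1, C=1, D=11, E=6, F=4)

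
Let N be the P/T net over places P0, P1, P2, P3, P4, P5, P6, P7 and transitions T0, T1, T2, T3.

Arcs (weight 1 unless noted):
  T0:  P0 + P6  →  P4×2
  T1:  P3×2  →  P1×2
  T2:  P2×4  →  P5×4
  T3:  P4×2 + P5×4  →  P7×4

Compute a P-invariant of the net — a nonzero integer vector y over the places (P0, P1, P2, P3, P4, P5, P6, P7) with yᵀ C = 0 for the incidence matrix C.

y = (P0:0, P1:1, P2:0, P3:1, P4:0, P5:0, P6:0, P7:0)

Incidence matrix C (rows=places, cols=transitions):
       T0   T1   T2   T3
   P0  -1    0    0    0
   P1   0    2    0    0
   P2   0    0   -4    0
   P3   0   -2    0    0
   P4   2    0    0   -2
   P5   0    0    4   -4
   P6  -1    0    0    0
   P7   0    0    0    4

Candidate y = [0, 1, 0, 1, 0, 0, 0, 0]; check y·C column-wise:
  col T0: 0·-1 + 1·0 + 1·0 + 0·2 + 0·-1 = 0
  col T1: 1·2 + 1·-2 = 0
  col T2: 1·0 + 0·-4 + 1·0 + 0·4 = 0
  col T3: 1·0 + 1·0 + 0·-2 + 0·-4 + 0·4 = 0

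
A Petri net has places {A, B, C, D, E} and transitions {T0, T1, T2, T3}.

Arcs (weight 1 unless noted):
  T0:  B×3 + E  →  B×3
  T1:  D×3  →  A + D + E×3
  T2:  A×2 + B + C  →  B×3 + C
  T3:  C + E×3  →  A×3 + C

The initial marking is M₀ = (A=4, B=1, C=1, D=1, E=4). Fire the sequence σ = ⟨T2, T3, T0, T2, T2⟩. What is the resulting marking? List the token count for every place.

(A=1, B=7, C=1, D=1, E=0)

step 1: fire T2:  (A=4, B=1, C=1, D=1, E=4) → (A=2, B=3, C=1, D=1, E=4)
step 2: fire T3:  (A=2, B=3, C=1, D=1, E=4) → (A=5, B=3, C=1, D=1, E=1)
step 3: fire T0:  (A=5, B=3, C=1, D=1, E=1) → (A=5, B=3, C=1, D=1, E=0)
step 4: fire T2:  (A=5, B=3, C=1, D=1, E=0) → (A=3, B=5, C=1, D=1, E=0)
step 5: fire T2:  (A=3, B=5, C=1, D=1, E=0) → (A=1, B=7, C=1, D=1, E=0)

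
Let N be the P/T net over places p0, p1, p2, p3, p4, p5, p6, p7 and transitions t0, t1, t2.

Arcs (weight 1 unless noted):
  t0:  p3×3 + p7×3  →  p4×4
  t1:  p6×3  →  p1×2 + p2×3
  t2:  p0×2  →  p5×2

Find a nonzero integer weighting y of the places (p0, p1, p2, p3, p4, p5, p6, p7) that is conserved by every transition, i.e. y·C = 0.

Incidence matrix C (rows=places, cols=transitions):
       t0   t1   t2
   p0   0    0   -2
   p1   0    2    0
   p2   0    3    0
   p3  -3    0    0
   p4   4    0    0
   p5   0    0    2
   p6   0   -3    0
   p7  -3    0    0

Candidate y = [0, 3, -2, 0, 0, 0, 0, 0]; check y·C column-wise:
  col t0: 3·0 + -2·0 + 0·-3 + 0·4 + 0·-3 = 0
  col t1: 3·2 + -2·3 + 0·-3 = 0
  col t2: 0·-2 + 3·0 + -2·0 + 0·2 = 0

y = (p0:0, p1:3, p2:-2, p3:0, p4:0, p5:0, p6:0, p7:0)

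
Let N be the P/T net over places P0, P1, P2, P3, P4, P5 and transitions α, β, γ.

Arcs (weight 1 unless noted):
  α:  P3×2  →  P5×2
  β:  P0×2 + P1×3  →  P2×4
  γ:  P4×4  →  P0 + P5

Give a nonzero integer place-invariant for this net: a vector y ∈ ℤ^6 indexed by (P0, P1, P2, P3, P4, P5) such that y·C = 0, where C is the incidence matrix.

y = (P0:0, P1:4, P2:3, P3:0, P4:0, P5:0)

Incidence matrix C (rows=places, cols=transitions):
        α    β    γ
   P0   0   -2    1
   P1   0   -3    0
   P2   0    4    0
   P3  -2    0    0
   P4   0    0   -4
   P5   2    0    1

Candidate y = [0, 4, 3, 0, 0, 0]; check y·C column-wise:
  col α: 4·0 + 3·0 + 0·-2 + 0·2 = 0
  col β: 0·-2 + 4·-3 + 3·4 = 0
  col γ: 0·1 + 4·0 + 3·0 + 0·-4 + 0·1 = 0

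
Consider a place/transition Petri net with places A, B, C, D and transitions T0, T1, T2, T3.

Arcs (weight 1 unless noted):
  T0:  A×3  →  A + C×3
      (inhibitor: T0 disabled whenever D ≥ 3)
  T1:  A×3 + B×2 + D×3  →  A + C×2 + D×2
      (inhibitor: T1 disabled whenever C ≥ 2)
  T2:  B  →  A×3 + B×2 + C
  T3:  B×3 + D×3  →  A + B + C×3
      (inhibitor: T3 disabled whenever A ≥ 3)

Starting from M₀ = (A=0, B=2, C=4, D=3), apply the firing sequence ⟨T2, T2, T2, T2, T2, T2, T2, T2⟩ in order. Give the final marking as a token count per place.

step 1: fire T2:  (A=0, B=2, C=4, D=3) → (A=3, B=3, C=5, D=3)
step 2: fire T2:  (A=3, B=3, C=5, D=3) → (A=6, B=4, C=6, D=3)
step 3: fire T2:  (A=6, B=4, C=6, D=3) → (A=9, B=5, C=7, D=3)
step 4: fire T2:  (A=9, B=5, C=7, D=3) → (A=12, B=6, C=8, D=3)
step 5: fire T2:  (A=12, B=6, C=8, D=3) → (A=15, B=7, C=9, D=3)
step 6: fire T2:  (A=15, B=7, C=9, D=3) → (A=18, B=8, C=10, D=3)
step 7: fire T2:  (A=18, B=8, C=10, D=3) → (A=21, B=9, C=11, D=3)
step 8: fire T2:  (A=21, B=9, C=11, D=3) → (A=24, B=10, C=12, D=3)

(A=24, B=10, C=12, D=3)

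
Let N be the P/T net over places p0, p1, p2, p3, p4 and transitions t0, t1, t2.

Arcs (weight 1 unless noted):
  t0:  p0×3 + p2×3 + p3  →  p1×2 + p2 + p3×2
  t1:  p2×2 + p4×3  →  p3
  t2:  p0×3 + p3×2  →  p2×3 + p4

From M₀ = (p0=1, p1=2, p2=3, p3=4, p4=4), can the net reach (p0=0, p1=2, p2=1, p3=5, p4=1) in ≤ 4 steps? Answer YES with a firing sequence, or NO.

depth 0: 1 marking
depth 1: 2 markings reached so far
depth 2: 2 markings reached so far
(frontier empty at depth 2; search complete)
target is not among the 2 markings reachable within 4 steps

NO — not reachable within 4 firings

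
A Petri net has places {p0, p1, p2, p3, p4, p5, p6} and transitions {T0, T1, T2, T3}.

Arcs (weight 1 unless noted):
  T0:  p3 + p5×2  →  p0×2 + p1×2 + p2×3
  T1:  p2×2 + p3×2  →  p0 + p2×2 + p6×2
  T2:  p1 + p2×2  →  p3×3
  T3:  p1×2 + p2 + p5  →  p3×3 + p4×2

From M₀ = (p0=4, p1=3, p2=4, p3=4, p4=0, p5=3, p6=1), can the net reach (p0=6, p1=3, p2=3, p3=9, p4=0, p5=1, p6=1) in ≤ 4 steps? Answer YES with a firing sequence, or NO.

step 1: fire T0:  (p0=4, p1=3, p2=4, p3=4, p4=0, p5=3, p6=1) → (p0=6, p1=5, p2=7, p3=3, p4=0, p5=1, p6=1)
step 2: fire T2:  (p0=6, p1=5, p2=7, p3=3, p4=0, p5=1, p6=1) → (p0=6, p1=4, p2=5, p3=6, p4=0, p5=1, p6=1)
step 3: fire T2:  (p0=6, p1=4, p2=5, p3=6, p4=0, p5=1, p6=1) → (p0=6, p1=3, p2=3, p3=9, p4=0, p5=1, p6=1)

YES — reachable via ⟨T0, T2, T2⟩ (3 firings)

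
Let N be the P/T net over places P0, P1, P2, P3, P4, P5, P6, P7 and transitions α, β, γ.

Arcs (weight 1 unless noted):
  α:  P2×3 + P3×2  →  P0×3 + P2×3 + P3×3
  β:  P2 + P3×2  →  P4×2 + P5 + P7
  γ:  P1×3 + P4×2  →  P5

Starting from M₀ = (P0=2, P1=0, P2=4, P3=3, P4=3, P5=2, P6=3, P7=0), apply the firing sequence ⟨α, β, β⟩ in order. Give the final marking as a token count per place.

step 1: fire α:  (P0=2, P1=0, P2=4, P3=3, P4=3, P5=2, P6=3, P7=0) → (P0=5, P1=0, P2=4, P3=4, P4=3, P5=2, P6=3, P7=0)
step 2: fire β:  (P0=5, P1=0, P2=4, P3=4, P4=3, P5=2, P6=3, P7=0) → (P0=5, P1=0, P2=3, P3=2, P4=5, P5=3, P6=3, P7=1)
step 3: fire β:  (P0=5, P1=0, P2=3, P3=2, P4=5, P5=3, P6=3, P7=1) → (P0=5, P1=0, P2=2, P3=0, P4=7, P5=4, P6=3, P7=2)

(P0=5, P1=0, P2=2, P3=0, P4=7, P5=4, P6=3, P7=2)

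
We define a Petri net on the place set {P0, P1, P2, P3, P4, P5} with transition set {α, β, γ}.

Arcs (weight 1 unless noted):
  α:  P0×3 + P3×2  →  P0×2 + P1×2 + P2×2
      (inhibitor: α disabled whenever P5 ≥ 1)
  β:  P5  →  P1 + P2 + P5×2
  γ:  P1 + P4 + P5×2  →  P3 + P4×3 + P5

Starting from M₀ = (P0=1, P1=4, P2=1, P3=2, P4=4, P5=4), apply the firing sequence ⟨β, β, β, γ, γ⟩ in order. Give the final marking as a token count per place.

(P0=1, P1=5, P2=4, P3=4, P4=8, P5=5)

step 1: fire β:  (P0=1, P1=4, P2=1, P3=2, P4=4, P5=4) → (P0=1, P1=5, P2=2, P3=2, P4=4, P5=5)
step 2: fire β:  (P0=1, P1=5, P2=2, P3=2, P4=4, P5=5) → (P0=1, P1=6, P2=3, P3=2, P4=4, P5=6)
step 3: fire β:  (P0=1, P1=6, P2=3, P3=2, P4=4, P5=6) → (P0=1, P1=7, P2=4, P3=2, P4=4, P5=7)
step 4: fire γ:  (P0=1, P1=7, P2=4, P3=2, P4=4, P5=7) → (P0=1, P1=6, P2=4, P3=3, P4=6, P5=6)
step 5: fire γ:  (P0=1, P1=6, P2=4, P3=3, P4=6, P5=6) → (P0=1, P1=5, P2=4, P3=4, P4=8, P5=5)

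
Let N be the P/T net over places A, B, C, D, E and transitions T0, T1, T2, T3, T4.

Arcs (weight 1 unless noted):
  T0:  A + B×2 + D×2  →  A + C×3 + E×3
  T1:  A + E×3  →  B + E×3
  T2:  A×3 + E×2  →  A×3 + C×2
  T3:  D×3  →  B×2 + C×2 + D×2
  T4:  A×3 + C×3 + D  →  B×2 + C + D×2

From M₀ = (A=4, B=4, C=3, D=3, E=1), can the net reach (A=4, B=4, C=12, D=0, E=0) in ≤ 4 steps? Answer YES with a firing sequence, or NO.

YES — reachable via ⟨T3, T0, T2, T2⟩ (4 firings)

step 1: fire T3:  (A=4, B=4, C=3, D=3, E=1) → (A=4, B=6, C=5, D=2, E=1)
step 2: fire T0:  (A=4, B=6, C=5, D=2, E=1) → (A=4, B=4, C=8, D=0, E=4)
step 3: fire T2:  (A=4, B=4, C=8, D=0, E=4) → (A=4, B=4, C=10, D=0, E=2)
step 4: fire T2:  (A=4, B=4, C=10, D=0, E=2) → (A=4, B=4, C=12, D=0, E=0)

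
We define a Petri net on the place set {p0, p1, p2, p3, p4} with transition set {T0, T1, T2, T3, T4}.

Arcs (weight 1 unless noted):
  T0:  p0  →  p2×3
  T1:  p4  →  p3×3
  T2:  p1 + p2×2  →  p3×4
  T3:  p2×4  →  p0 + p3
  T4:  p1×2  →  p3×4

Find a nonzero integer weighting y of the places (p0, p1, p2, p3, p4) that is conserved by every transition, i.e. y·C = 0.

y = (p0:3, p1:2, p2:1, p3:1, p4:3)

Incidence matrix C (rows=places, cols=transitions):
       T0   T1   T2   T3   T4
   p0  -1    0    0    1    0
   p1   0    0   -1    0   -2
   p2   3    0   -2   -4    0
   p3   0    3    4    1    4
   p4   0   -1    0    0    0

Candidate y = [3, 2, 1, 1, 3]; check y·C column-wise:
  col T0: 3·-1 + 2·0 + 1·3 + 1·0 + 3·0 = 0
  col T1: 3·0 + 2·0 + 1·0 + 1·3 + 3·-1 = 0
  col T2: 3·0 + 2·-1 + 1·-2 + 1·4 + 3·0 = 0
  col T3: 3·1 + 2·0 + 1·-4 + 1·1 + 3·0 = 0
  col T4: 3·0 + 2·-2 + 1·0 + 1·4 + 3·0 = 0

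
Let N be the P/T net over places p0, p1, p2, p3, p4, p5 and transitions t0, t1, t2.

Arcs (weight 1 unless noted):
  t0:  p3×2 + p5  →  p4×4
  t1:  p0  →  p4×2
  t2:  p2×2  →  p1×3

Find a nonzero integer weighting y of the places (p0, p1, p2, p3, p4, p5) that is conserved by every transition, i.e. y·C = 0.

y = (p0:0, p1:2, p2:3, p3:0, p4:0, p5:0)

Incidence matrix C (rows=places, cols=transitions):
       t0   t1   t2
   p0   0   -1    0
   p1   0    0    3
   p2   0    0   -2
   p3  -2    0    0
   p4   4    2    0
   p5  -1    0    0

Candidate y = [0, 2, 3, 0, 0, 0]; check y·C column-wise:
  col t0: 2·0 + 3·0 + 0·-2 + 0·4 + 0·-1 = 0
  col t1: 0·-1 + 2·0 + 3·0 + 0·2 = 0
  col t2: 2·3 + 3·-2 = 0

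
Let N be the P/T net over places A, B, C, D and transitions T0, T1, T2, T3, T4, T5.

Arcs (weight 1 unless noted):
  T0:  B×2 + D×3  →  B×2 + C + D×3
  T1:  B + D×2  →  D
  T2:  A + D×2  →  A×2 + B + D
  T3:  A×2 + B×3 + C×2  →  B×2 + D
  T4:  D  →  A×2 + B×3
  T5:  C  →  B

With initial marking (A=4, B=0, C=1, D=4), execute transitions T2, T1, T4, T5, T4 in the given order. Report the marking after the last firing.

(A=9, B=7, C=0, D=0)

step 1: fire T2:  (A=4, B=0, C=1, D=4) → (A=5, B=1, C=1, D=3)
step 2: fire T1:  (A=5, B=1, C=1, D=3) → (A=5, B=0, C=1, D=2)
step 3: fire T4:  (A=5, B=0, C=1, D=2) → (A=7, B=3, C=1, D=1)
step 4: fire T5:  (A=7, B=3, C=1, D=1) → (A=7, B=4, C=0, D=1)
step 5: fire T4:  (A=7, B=4, C=0, D=1) → (A=9, B=7, C=0, D=0)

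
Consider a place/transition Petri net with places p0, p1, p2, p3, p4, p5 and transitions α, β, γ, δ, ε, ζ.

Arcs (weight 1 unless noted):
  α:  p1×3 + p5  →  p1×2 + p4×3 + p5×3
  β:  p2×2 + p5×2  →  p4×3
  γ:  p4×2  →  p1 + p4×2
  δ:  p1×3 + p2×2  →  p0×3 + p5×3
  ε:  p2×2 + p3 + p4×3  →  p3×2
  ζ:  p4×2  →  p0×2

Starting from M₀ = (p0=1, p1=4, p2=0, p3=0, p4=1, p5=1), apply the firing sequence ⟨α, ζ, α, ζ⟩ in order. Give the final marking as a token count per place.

(p0=5, p1=2, p2=0, p3=0, p4=3, p5=5)

step 1: fire α:  (p0=1, p1=4, p2=0, p3=0, p4=1, p5=1) → (p0=1, p1=3, p2=0, p3=0, p4=4, p5=3)
step 2: fire ζ:  (p0=1, p1=3, p2=0, p3=0, p4=4, p5=3) → (p0=3, p1=3, p2=0, p3=0, p4=2, p5=3)
step 3: fire α:  (p0=3, p1=3, p2=0, p3=0, p4=2, p5=3) → (p0=3, p1=2, p2=0, p3=0, p4=5, p5=5)
step 4: fire ζ:  (p0=3, p1=2, p2=0, p3=0, p4=5, p5=5) → (p0=5, p1=2, p2=0, p3=0, p4=3, p5=5)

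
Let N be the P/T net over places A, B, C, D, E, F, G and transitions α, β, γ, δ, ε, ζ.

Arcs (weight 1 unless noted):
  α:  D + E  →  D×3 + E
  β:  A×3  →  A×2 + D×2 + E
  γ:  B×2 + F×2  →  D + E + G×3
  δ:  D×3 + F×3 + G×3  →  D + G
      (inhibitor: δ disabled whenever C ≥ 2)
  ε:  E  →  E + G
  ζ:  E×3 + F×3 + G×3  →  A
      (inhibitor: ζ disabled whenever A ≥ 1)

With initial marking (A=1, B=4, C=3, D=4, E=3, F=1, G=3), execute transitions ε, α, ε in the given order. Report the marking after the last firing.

step 1: fire ε:  (A=1, B=4, C=3, D=4, E=3, F=1, G=3) → (A=1, B=4, C=3, D=4, E=3, F=1, G=4)
step 2: fire α:  (A=1, B=4, C=3, D=4, E=3, F=1, G=4) → (A=1, B=4, C=3, D=6, E=3, F=1, G=4)
step 3: fire ε:  (A=1, B=4, C=3, D=6, E=3, F=1, G=4) → (A=1, B=4, C=3, D=6, E=3, F=1, G=5)

(A=1, B=4, C=3, D=6, E=3, F=1, G=5)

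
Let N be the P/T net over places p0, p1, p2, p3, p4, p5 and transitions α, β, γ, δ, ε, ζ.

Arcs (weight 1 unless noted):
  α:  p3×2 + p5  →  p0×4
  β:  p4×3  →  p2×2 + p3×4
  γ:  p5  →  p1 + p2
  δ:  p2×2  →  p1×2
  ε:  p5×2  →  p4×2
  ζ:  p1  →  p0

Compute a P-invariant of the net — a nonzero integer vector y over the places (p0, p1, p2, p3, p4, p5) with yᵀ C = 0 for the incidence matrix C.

Incidence matrix C (rows=places, cols=transitions):
        α    β    γ    δ    ε    ζ
   p0   4    0    0    0    0    1
   p1   0    0    1    2    0   -1
   p2   0    2    1   -2    0    0
   p3  -2    4    0    0    0    0
   p4   0   -3    0    0    2    0
   p5  -1    0   -1    0   -2    0

Candidate y = [1, 1, 1, 1, 2, 2]; check y·C column-wise:
  col α: 1·4 + 1·0 + 1·0 + 1·-2 + 2·0 + 2·-1 = 0
  col β: 1·0 + 1·0 + 1·2 + 1·4 + 2·-3 + 2·0 = 0
  col γ: 1·0 + 1·1 + 1·1 + 1·0 + 2·0 + 2·-1 = 0
  col δ: 1·0 + 1·2 + 1·-2 + 1·0 + 2·0 + 2·0 = 0
  col ε: 1·0 + 1·0 + 1·0 + 1·0 + 2·2 + 2·-2 = 0
  col ζ: 1·1 + 1·-1 + 1·0 + 1·0 + 2·0 + 2·0 = 0

y = (p0:1, p1:1, p2:1, p3:1, p4:2, p5:2)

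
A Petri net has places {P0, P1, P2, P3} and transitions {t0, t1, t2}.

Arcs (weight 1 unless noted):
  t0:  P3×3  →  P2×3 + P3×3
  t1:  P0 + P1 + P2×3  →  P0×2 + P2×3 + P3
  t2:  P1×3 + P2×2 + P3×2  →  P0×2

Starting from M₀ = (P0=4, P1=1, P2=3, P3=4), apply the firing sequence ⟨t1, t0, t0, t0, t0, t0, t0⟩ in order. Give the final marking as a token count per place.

(P0=5, P1=0, P2=21, P3=5)

step 1: fire t1:  (P0=4, P1=1, P2=3, P3=4) → (P0=5, P1=0, P2=3, P3=5)
step 2: fire t0:  (P0=5, P1=0, P2=3, P3=5) → (P0=5, P1=0, P2=6, P3=5)
step 3: fire t0:  (P0=5, P1=0, P2=6, P3=5) → (P0=5, P1=0, P2=9, P3=5)
step 4: fire t0:  (P0=5, P1=0, P2=9, P3=5) → (P0=5, P1=0, P2=12, P3=5)
step 5: fire t0:  (P0=5, P1=0, P2=12, P3=5) → (P0=5, P1=0, P2=15, P3=5)
step 6: fire t0:  (P0=5, P1=0, P2=15, P3=5) → (P0=5, P1=0, P2=18, P3=5)
step 7: fire t0:  (P0=5, P1=0, P2=18, P3=5) → (P0=5, P1=0, P2=21, P3=5)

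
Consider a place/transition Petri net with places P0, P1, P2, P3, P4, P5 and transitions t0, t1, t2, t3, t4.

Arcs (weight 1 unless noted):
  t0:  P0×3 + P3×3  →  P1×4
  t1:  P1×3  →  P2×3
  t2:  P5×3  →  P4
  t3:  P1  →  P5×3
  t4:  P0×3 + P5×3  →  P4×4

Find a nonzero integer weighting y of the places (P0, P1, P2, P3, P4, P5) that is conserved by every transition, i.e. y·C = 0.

y = (P0:3, P1:3, P2:3, P3:1, P4:3, P5:1)

Incidence matrix C (rows=places, cols=transitions):
       t0   t1   t2   t3   t4
   P0  -3    0    0    0   -3
   P1   4   -3    0   -1    0
   P2   0    3    0    0    0
   P3  -3    0    0    0    0
   P4   0    0    1    0    4
   P5   0    0   -3    3   -3

Candidate y = [3, 3, 3, 1, 3, 1]; check y·C column-wise:
  col t0: 3·-3 + 3·4 + 3·0 + 1·-3 + 3·0 + 1·0 = 0
  col t1: 3·0 + 3·-3 + 3·3 + 1·0 + 3·0 + 1·0 = 0
  col t2: 3·0 + 3·0 + 3·0 + 1·0 + 3·1 + 1·-3 = 0
  col t3: 3·0 + 3·-1 + 3·0 + 1·0 + 3·0 + 1·3 = 0
  col t4: 3·-3 + 3·0 + 3·0 + 1·0 + 3·4 + 1·-3 = 0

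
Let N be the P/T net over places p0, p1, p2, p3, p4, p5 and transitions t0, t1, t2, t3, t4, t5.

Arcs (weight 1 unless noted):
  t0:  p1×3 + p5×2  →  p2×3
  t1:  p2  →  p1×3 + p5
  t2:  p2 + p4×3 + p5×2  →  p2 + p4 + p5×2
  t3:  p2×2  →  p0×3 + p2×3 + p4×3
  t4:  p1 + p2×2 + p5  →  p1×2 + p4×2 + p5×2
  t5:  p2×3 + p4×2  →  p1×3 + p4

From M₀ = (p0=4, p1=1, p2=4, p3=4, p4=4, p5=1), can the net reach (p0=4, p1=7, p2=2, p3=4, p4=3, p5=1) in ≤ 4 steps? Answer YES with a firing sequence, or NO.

step 1: fire t1:  (p0=4, p1=1, p2=4, p3=4, p4=4, p5=1) → (p0=4, p1=4, p2=3, p3=4, p4=4, p5=2)
step 2: fire t0:  (p0=4, p1=4, p2=3, p3=4, p4=4, p5=2) → (p0=4, p1=1, p2=6, p3=4, p4=4, p5=0)
step 3: fire t1:  (p0=4, p1=1, p2=6, p3=4, p4=4, p5=0) → (p0=4, p1=4, p2=5, p3=4, p4=4, p5=1)
step 4: fire t5:  (p0=4, p1=4, p2=5, p3=4, p4=4, p5=1) → (p0=4, p1=7, p2=2, p3=4, p4=3, p5=1)

YES — reachable via ⟨t1, t0, t1, t5⟩ (4 firings)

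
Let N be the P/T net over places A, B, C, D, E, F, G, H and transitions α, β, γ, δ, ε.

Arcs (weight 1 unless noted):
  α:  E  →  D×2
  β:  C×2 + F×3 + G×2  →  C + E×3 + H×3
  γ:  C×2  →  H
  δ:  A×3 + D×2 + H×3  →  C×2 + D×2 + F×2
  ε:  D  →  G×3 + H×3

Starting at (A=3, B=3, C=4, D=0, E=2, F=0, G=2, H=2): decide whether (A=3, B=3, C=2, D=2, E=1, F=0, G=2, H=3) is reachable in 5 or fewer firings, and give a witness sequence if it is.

step 1: fire α:  (A=3, B=3, C=4, D=0, E=2, F=0, G=2, H=2) → (A=3, B=3, C=4, D=2, E=1, F=0, G=2, H=2)
step 2: fire γ:  (A=3, B=3, C=4, D=2, E=1, F=0, G=2, H=2) → (A=3, B=3, C=2, D=2, E=1, F=0, G=2, H=3)

YES — reachable via ⟨α, γ⟩ (2 firings)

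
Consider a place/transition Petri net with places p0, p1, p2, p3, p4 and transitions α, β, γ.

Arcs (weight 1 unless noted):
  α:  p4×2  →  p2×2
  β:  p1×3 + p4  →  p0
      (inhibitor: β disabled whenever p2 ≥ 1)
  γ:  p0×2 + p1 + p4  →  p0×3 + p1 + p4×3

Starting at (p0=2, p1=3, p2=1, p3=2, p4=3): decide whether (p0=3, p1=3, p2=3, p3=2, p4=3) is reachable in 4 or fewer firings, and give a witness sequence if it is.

YES — reachable via ⟨α, γ⟩ (2 firings)

step 1: fire α:  (p0=2, p1=3, p2=1, p3=2, p4=3) → (p0=2, p1=3, p2=3, p3=2, p4=1)
step 2: fire γ:  (p0=2, p1=3, p2=3, p3=2, p4=1) → (p0=3, p1=3, p2=3, p3=2, p4=3)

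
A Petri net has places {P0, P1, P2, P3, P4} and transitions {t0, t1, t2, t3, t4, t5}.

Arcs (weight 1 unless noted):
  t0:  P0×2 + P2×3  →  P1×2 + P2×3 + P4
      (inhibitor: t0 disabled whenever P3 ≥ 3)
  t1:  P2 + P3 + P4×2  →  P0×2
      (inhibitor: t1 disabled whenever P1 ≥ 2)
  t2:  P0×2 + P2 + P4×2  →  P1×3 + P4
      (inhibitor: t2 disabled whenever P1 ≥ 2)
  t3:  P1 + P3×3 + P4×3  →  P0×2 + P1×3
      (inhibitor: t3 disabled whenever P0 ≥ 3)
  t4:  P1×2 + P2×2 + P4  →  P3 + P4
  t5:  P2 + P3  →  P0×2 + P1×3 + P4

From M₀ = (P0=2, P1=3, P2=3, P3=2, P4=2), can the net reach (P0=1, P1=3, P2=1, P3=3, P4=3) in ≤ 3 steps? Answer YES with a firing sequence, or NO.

depth 0: 1 marking
depth 1: 4 markings reached so far
depth 2: 10 markings reached so far
depth 3: 13 markings reached so far
target is not among the 13 markings reachable within 3 steps

NO — not reachable within 3 firings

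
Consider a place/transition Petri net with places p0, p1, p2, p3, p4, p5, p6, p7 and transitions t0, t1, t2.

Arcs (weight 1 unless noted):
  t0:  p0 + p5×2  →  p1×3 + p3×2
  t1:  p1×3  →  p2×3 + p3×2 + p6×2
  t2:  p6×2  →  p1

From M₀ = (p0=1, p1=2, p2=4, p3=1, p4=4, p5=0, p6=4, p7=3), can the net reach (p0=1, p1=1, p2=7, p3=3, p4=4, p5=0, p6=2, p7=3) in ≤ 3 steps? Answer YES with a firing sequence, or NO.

step 1: fire t2:  (p0=1, p1=2, p2=4, p3=1, p4=4, p5=0, p6=4, p7=3) → (p0=1, p1=3, p2=4, p3=1, p4=4, p5=0, p6=2, p7=3)
step 2: fire t1:  (p0=1, p1=3, p2=4, p3=1, p4=4, p5=0, p6=2, p7=3) → (p0=1, p1=0, p2=7, p3=3, p4=4, p5=0, p6=4, p7=3)
step 3: fire t2:  (p0=1, p1=0, p2=7, p3=3, p4=4, p5=0, p6=4, p7=3) → (p0=1, p1=1, p2=7, p3=3, p4=4, p5=0, p6=2, p7=3)

YES — reachable via ⟨t2, t1, t2⟩ (3 firings)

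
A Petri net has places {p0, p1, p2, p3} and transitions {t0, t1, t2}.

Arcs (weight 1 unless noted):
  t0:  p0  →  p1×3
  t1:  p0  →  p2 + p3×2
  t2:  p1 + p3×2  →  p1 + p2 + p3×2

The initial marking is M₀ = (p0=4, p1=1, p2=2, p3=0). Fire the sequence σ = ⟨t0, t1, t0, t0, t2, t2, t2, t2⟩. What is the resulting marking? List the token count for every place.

(p0=0, p1=10, p2=7, p3=2)

step 1: fire t0:  (p0=4, p1=1, p2=2, p3=0) → (p0=3, p1=4, p2=2, p3=0)
step 2: fire t1:  (p0=3, p1=4, p2=2, p3=0) → (p0=2, p1=4, p2=3, p3=2)
step 3: fire t0:  (p0=2, p1=4, p2=3, p3=2) → (p0=1, p1=7, p2=3, p3=2)
step 4: fire t0:  (p0=1, p1=7, p2=3, p3=2) → (p0=0, p1=10, p2=3, p3=2)
step 5: fire t2:  (p0=0, p1=10, p2=3, p3=2) → (p0=0, p1=10, p2=4, p3=2)
step 6: fire t2:  (p0=0, p1=10, p2=4, p3=2) → (p0=0, p1=10, p2=5, p3=2)
step 7: fire t2:  (p0=0, p1=10, p2=5, p3=2) → (p0=0, p1=10, p2=6, p3=2)
step 8: fire t2:  (p0=0, p1=10, p2=6, p3=2) → (p0=0, p1=10, p2=7, p3=2)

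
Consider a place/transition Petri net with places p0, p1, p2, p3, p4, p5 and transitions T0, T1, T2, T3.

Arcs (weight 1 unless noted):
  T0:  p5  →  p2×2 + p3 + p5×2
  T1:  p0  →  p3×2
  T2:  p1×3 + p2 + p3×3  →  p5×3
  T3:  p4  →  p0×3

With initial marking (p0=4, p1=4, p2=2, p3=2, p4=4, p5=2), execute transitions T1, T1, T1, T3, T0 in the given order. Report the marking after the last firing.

step 1: fire T1:  (p0=4, p1=4, p2=2, p3=2, p4=4, p5=2) → (p0=3, p1=4, p2=2, p3=4, p4=4, p5=2)
step 2: fire T1:  (p0=3, p1=4, p2=2, p3=4, p4=4, p5=2) → (p0=2, p1=4, p2=2, p3=6, p4=4, p5=2)
step 3: fire T1:  (p0=2, p1=4, p2=2, p3=6, p4=4, p5=2) → (p0=1, p1=4, p2=2, p3=8, p4=4, p5=2)
step 4: fire T3:  (p0=1, p1=4, p2=2, p3=8, p4=4, p5=2) → (p0=4, p1=4, p2=2, p3=8, p4=3, p5=2)
step 5: fire T0:  (p0=4, p1=4, p2=2, p3=8, p4=3, p5=2) → (p0=4, p1=4, p2=4, p3=9, p4=3, p5=3)

(p0=4, p1=4, p2=4, p3=9, p4=3, p5=3)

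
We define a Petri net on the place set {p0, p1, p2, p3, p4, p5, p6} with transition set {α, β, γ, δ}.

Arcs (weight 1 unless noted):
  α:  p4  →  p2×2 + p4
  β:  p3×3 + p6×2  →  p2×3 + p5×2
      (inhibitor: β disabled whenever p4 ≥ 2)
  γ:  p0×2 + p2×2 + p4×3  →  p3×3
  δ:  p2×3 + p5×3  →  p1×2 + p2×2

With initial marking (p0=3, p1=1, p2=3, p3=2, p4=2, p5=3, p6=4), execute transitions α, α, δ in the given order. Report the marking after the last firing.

step 1: fire α:  (p0=3, p1=1, p2=3, p3=2, p4=2, p5=3, p6=4) → (p0=3, p1=1, p2=5, p3=2, p4=2, p5=3, p6=4)
step 2: fire α:  (p0=3, p1=1, p2=5, p3=2, p4=2, p5=3, p6=4) → (p0=3, p1=1, p2=7, p3=2, p4=2, p5=3, p6=4)
step 3: fire δ:  (p0=3, p1=1, p2=7, p3=2, p4=2, p5=3, p6=4) → (p0=3, p1=3, p2=6, p3=2, p4=2, p5=0, p6=4)

(p0=3, p1=3, p2=6, p3=2, p4=2, p5=0, p6=4)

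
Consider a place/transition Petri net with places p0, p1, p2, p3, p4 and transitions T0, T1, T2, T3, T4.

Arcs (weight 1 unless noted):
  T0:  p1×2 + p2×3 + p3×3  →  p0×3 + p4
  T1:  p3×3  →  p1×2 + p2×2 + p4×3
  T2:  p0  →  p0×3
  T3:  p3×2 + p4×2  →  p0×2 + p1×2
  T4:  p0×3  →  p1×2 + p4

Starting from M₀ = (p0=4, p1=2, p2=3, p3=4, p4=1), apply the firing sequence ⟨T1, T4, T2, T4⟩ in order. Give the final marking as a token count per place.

step 1: fire T1:  (p0=4, p1=2, p2=3, p3=4, p4=1) → (p0=4, p1=4, p2=5, p3=1, p4=4)
step 2: fire T4:  (p0=4, p1=4, p2=5, p3=1, p4=4) → (p0=1, p1=6, p2=5, p3=1, p4=5)
step 3: fire T2:  (p0=1, p1=6, p2=5, p3=1, p4=5) → (p0=3, p1=6, p2=5, p3=1, p4=5)
step 4: fire T4:  (p0=3, p1=6, p2=5, p3=1, p4=5) → (p0=0, p1=8, p2=5, p3=1, p4=6)

(p0=0, p1=8, p2=5, p3=1, p4=6)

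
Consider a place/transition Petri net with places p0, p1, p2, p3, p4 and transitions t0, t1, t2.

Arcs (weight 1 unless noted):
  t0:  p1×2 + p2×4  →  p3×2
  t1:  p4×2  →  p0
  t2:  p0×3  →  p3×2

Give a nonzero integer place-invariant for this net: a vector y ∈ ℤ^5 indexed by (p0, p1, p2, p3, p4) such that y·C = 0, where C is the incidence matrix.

Incidence matrix C (rows=places, cols=transitions):
       t0   t1   t2
   p0   0    1   -3
   p1  -2    0    0
   p2  -4    0    0
   p3   2    0    2
   p4   0   -2    0

Candidate y = [0, 2, -1, 0, 0]; check y·C column-wise:
  col t0: 2·-2 + -1·-4 + 0·2 = 0
  col t1: 0·1 + 2·0 + -1·0 + 0·-2 = 0
  col t2: 0·-3 + 2·0 + -1·0 + 0·2 = 0

y = (p0:0, p1:2, p2:-1, p3:0, p4:0)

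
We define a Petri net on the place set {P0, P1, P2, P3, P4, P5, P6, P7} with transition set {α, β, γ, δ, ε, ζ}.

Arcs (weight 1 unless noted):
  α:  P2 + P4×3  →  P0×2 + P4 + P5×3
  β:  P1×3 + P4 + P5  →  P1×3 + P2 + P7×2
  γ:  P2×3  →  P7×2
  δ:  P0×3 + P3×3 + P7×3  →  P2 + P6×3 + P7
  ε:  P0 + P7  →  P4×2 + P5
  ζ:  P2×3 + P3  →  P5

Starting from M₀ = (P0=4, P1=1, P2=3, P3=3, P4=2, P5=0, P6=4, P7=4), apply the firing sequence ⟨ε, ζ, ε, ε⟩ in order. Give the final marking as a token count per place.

(P0=1, P1=1, P2=0, P3=2, P4=8, P5=4, P6=4, P7=1)

step 1: fire ε:  (P0=4, P1=1, P2=3, P3=3, P4=2, P5=0, P6=4, P7=4) → (P0=3, P1=1, P2=3, P3=3, P4=4, P5=1, P6=4, P7=3)
step 2: fire ζ:  (P0=3, P1=1, P2=3, P3=3, P4=4, P5=1, P6=4, P7=3) → (P0=3, P1=1, P2=0, P3=2, P4=4, P5=2, P6=4, P7=3)
step 3: fire ε:  (P0=3, P1=1, P2=0, P3=2, P4=4, P5=2, P6=4, P7=3) → (P0=2, P1=1, P2=0, P3=2, P4=6, P5=3, P6=4, P7=2)
step 4: fire ε:  (P0=2, P1=1, P2=0, P3=2, P4=6, P5=3, P6=4, P7=2) → (P0=1, P1=1, P2=0, P3=2, P4=8, P5=4, P6=4, P7=1)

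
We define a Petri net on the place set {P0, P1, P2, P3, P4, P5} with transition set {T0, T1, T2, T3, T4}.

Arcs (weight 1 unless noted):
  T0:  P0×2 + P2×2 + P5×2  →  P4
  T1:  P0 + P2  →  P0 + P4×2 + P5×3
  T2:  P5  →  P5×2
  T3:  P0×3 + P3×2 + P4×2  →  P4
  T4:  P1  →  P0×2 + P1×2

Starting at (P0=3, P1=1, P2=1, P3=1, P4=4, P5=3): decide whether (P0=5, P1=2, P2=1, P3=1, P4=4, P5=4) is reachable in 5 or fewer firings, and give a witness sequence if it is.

step 1: fire T2:  (P0=3, P1=1, P2=1, P3=1, P4=4, P5=3) → (P0=3, P1=1, P2=1, P3=1, P4=4, P5=4)
step 2: fire T4:  (P0=3, P1=1, P2=1, P3=1, P4=4, P5=4) → (P0=5, P1=2, P2=1, P3=1, P4=4, P5=4)

YES — reachable via ⟨T2, T4⟩ (2 firings)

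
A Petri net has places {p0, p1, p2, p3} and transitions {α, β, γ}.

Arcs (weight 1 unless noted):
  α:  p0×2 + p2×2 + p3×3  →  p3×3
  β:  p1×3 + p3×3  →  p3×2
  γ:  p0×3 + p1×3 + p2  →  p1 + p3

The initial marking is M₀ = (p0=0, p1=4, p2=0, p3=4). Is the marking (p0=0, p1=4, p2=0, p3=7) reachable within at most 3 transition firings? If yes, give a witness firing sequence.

depth 0: 1 marking
depth 1: 2 markings reached so far
depth 2: 2 markings reached so far
(frontier empty at depth 2; search complete)
target is not among the 2 markings reachable within 3 steps

NO — not reachable within 3 firings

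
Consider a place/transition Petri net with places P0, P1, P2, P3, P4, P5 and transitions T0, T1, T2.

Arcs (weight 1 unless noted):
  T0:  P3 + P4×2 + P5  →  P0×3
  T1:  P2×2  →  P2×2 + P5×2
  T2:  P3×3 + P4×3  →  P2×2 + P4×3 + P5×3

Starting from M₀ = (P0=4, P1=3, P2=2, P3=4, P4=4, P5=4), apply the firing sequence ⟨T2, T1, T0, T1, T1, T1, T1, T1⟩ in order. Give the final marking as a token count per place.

(P0=7, P1=3, P2=4, P3=0, P4=2, P5=18)

step 1: fire T2:  (P0=4, P1=3, P2=2, P3=4, P4=4, P5=4) → (P0=4, P1=3, P2=4, P3=1, P4=4, P5=7)
step 2: fire T1:  (P0=4, P1=3, P2=4, P3=1, P4=4, P5=7) → (P0=4, P1=3, P2=4, P3=1, P4=4, P5=9)
step 3: fire T0:  (P0=4, P1=3, P2=4, P3=1, P4=4, P5=9) → (P0=7, P1=3, P2=4, P3=0, P4=2, P5=8)
step 4: fire T1:  (P0=7, P1=3, P2=4, P3=0, P4=2, P5=8) → (P0=7, P1=3, P2=4, P3=0, P4=2, P5=10)
step 5: fire T1:  (P0=7, P1=3, P2=4, P3=0, P4=2, P5=10) → (P0=7, P1=3, P2=4, P3=0, P4=2, P5=12)
step 6: fire T1:  (P0=7, P1=3, P2=4, P3=0, P4=2, P5=12) → (P0=7, P1=3, P2=4, P3=0, P4=2, P5=14)
step 7: fire T1:  (P0=7, P1=3, P2=4, P3=0, P4=2, P5=14) → (P0=7, P1=3, P2=4, P3=0, P4=2, P5=16)
step 8: fire T1:  (P0=7, P1=3, P2=4, P3=0, P4=2, P5=16) → (P0=7, P1=3, P2=4, P3=0, P4=2, P5=18)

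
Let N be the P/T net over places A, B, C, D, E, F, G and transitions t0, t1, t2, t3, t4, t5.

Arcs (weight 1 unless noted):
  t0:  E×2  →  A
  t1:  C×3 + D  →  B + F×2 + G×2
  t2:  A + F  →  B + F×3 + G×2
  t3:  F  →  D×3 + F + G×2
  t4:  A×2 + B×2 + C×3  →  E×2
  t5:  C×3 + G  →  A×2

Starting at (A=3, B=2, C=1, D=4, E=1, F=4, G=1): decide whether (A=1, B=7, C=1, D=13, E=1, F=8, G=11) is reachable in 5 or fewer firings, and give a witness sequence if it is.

NO — not reachable within 5 firings

depth 0: 1 marking
depth 1: 3 markings reached so far
depth 2: 6 markings reached so far
depth 3: 10 markings reached so far
depth 4: 14 markings reached so far
depth 5: 18 markings reached so far
target is not among the 18 markings reachable within 5 steps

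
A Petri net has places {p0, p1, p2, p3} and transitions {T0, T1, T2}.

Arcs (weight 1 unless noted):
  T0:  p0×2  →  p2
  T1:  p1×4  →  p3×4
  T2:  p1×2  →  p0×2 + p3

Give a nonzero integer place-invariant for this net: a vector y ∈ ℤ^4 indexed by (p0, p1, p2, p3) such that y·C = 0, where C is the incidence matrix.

y = (p0:1, p1:2, p2:2, p3:2)

Incidence matrix C (rows=places, cols=transitions):
       T0   T1   T2
   p0  -2    0    2
   p1   0   -4   -2
   p2   1    0    0
   p3   0    4    1

Candidate y = [1, 2, 2, 2]; check y·C column-wise:
  col T0: 1·-2 + 2·0 + 2·1 + 2·0 = 0
  col T1: 1·0 + 2·-4 + 2·0 + 2·4 = 0
  col T2: 1·2 + 2·-2 + 2·0 + 2·1 = 0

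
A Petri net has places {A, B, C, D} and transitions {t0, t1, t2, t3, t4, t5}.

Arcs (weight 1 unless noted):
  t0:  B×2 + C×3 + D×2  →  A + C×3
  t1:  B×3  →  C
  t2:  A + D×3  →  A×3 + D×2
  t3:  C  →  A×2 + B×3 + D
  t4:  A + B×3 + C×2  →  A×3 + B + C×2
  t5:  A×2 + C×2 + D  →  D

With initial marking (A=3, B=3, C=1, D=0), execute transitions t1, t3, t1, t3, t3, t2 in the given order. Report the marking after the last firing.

(A=11, B=6, C=0, D=2)

step 1: fire t1:  (A=3, B=3, C=1, D=0) → (A=3, B=0, C=2, D=0)
step 2: fire t3:  (A=3, B=0, C=2, D=0) → (A=5, B=3, C=1, D=1)
step 3: fire t1:  (A=5, B=3, C=1, D=1) → (A=5, B=0, C=2, D=1)
step 4: fire t3:  (A=5, B=0, C=2, D=1) → (A=7, B=3, C=1, D=2)
step 5: fire t3:  (A=7, B=3, C=1, D=2) → (A=9, B=6, C=0, D=3)
step 6: fire t2:  (A=9, B=6, C=0, D=3) → (A=11, B=6, C=0, D=2)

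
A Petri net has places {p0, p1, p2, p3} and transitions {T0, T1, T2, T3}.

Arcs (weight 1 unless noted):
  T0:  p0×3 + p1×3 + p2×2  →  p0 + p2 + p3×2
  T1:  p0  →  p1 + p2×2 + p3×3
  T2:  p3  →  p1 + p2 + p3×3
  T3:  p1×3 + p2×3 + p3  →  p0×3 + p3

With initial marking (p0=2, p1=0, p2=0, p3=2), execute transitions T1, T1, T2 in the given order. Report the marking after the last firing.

step 1: fire T1:  (p0=2, p1=0, p2=0, p3=2) → (p0=1, p1=1, p2=2, p3=5)
step 2: fire T1:  (p0=1, p1=1, p2=2, p3=5) → (p0=0, p1=2, p2=4, p3=8)
step 3: fire T2:  (p0=0, p1=2, p2=4, p3=8) → (p0=0, p1=3, p2=5, p3=10)

(p0=0, p1=3, p2=5, p3=10)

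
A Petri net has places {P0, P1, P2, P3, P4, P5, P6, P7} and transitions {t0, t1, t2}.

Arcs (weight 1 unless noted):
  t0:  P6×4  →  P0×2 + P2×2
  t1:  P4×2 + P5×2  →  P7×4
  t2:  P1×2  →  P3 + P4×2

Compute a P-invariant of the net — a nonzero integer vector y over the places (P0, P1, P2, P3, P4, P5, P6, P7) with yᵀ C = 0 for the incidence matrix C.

y = (P0:1, P1:0, P2:-1, P3:0, P4:0, P5:0, P6:0, P7:0)

Incidence matrix C (rows=places, cols=transitions):
       t0   t1   t2
   P0   2    0    0
   P1   0    0   -2
   P2   2    0    0
   P3   0    0    1
   P4   0   -2    2
   P5   0   -2    0
   P6  -4    0    0
   P7   0    4    0

Candidate y = [1, 0, -1, 0, 0, 0, 0, 0]; check y·C column-wise:
  col t0: 1·2 + -1·2 + 0·-4 = 0
  col t1: 1·0 + -1·0 + 0·-2 + 0·-2 + 0·4 = 0
  col t2: 1·0 + 0·-2 + -1·0 + 0·1 + 0·2 = 0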